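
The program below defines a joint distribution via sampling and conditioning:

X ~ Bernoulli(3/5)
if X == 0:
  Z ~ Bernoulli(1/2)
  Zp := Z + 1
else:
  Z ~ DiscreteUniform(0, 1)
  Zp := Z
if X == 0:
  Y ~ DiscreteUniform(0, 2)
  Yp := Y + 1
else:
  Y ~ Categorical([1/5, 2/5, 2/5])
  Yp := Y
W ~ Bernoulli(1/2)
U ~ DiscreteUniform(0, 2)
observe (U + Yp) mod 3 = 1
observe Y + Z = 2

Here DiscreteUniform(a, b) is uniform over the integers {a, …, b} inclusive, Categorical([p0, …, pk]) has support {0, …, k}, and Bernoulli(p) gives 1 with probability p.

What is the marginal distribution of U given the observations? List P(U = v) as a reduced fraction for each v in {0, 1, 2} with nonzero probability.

P(U=0) = 9/28, P(U=1) = 5/28, P(U=2) = 1/2

Enumerate traces; 8 have nonzero weight after conditioning:
  (X=0, Z=0, Y=2, W=0, U=1) weight 1/90
  (X=0, Z=0, Y=2, W=1, U=1) weight 1/90
  (X=0, Z=1, Y=1, W=0, U=2) weight 1/90
  (X=0, Z=1, Y=1, W=1, U=2) weight 1/90
  (X=1, Z=0, Y=2, W=0, U=2) weight 1/50
  (X=1, Z=0, Y=2, W=1, U=2) weight 1/50
  (X=1, Z=1, Y=1, W=0, U=0) weight 1/50
  (X=1, Z=1, Y=1, W=1, U=0) weight 1/50
Group by U:
  weight(U=0) = 1/25
  weight(U=1) = 1/45
  weight(U=2) = 14/225
Total weight = 1/25 + 1/45 + 14/225 = 28/225
P(U=0 | obs) = 1/25 / 28/225 = 9/28
P(U=1 | obs) = 1/45 / 28/225 = 5/28
P(U=2 | obs) = 14/225 / 28/225 = 1/2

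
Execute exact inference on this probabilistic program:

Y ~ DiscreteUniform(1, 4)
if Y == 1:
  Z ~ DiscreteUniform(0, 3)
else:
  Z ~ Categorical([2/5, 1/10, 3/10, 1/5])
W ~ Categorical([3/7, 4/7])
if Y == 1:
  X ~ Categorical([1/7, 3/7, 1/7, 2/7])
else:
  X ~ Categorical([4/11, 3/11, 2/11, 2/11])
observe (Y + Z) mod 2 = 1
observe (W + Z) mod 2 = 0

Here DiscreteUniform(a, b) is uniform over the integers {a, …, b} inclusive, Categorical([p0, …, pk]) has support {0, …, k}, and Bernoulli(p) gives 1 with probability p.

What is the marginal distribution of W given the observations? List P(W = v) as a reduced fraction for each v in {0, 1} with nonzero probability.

Enumerate traces; 32 have nonzero weight after conditioning:
  (Y=1, Z=0, W=0, X=0) weight 3/784
  (Y=1, Z=0, W=0, X=1) weight 9/784
  (Y=1, Z=0, W=0, X=2) weight 3/784
  (Y=1, Z=0, W=0, X=3) weight 3/392
  (Y=1, Z=2, W=0, X=0) weight 3/784
  (Y=1, Z=2, W=0, X=1) weight 9/784
  (Y=1, Z=2, W=0, X=2) weight 3/784
  (Y=1, Z=2, W=0, X=3) weight 3/392
  (Y=2, Z=1, W=1, X=0) weight 2/385
  … 23 more
Group by W:
  weight(W=0) = 9/70
  weight(W=1) = 3/35
Total weight = 9/70 + 3/35 = 3/14
P(W=0 | obs) = 9/70 / 3/14 = 3/5
P(W=1 | obs) = 3/35 / 3/14 = 2/5

P(W=0) = 3/5, P(W=1) = 2/5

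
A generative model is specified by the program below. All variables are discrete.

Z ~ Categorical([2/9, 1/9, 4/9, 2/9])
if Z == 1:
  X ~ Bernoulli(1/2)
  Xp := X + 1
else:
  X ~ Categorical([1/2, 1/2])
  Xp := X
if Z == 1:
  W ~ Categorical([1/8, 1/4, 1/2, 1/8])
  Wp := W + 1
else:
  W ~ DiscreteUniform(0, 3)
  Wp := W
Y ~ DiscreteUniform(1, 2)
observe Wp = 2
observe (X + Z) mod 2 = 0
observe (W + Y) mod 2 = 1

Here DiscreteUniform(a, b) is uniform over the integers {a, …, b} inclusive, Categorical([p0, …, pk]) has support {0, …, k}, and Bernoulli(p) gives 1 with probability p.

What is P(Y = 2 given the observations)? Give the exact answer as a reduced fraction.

P(Y = 2 | obs) = 1/9

Enumerate traces; 4 have nonzero weight after conditioning:
  (Z=0, X=0, W=2, Y=1) weight 1/72
  (Z=1, X=1, W=1, Y=2) weight 1/144
  (Z=2, X=0, W=2, Y=1) weight 1/36
  (Z=3, X=1, W=2, Y=1) weight 1/72
Group by Y:
  weight(Y=1) = 1/18
  weight(Y=2) = 1/144
Total weight = 1/18 + 1/144 = 1/16
P(Y=1 | obs) = 1/18 / 1/16 = 8/9
P(Y=2 | obs) = 1/144 / 1/16 = 1/9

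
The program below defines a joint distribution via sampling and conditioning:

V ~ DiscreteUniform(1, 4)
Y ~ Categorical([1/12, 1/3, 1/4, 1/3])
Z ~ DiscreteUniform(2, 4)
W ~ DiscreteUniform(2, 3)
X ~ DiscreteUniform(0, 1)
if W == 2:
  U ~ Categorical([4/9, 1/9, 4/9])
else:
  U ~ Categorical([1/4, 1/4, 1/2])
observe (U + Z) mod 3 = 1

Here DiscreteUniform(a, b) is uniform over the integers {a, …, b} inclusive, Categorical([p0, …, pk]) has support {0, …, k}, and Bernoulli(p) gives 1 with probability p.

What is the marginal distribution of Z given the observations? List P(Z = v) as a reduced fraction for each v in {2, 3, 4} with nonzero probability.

Enumerate traces; 192 have nonzero weight after conditioning:
  (V=1, Y=0, Z=2, W=2, X=0, U=2) weight 1/1296
  (V=1, Y=0, Z=2, W=2, X=1, U=2) weight 1/1296
  (V=1, Y=0, Z=2, W=3, X=0, U=2) weight 1/1152
  (V=1, Y=0, Z=2, W=3, X=1, U=2) weight 1/1152
  (V=1, Y=0, Z=3, W=2, X=0, U=1) weight 1/5184
  (V=1, Y=0, Z=3, W=2, X=1, U=1) weight 1/5184
  (V=1, Y=0, Z=3, W=3, X=0, U=1) weight 1/2304
  (V=1, Y=0, Z=3, W=3, X=1, U=1) weight 1/2304
  (V=1, Y=0, Z=4, W=2, X=0, U=0) weight 1/1296
  … 183 more
Group by Z:
  weight(Z=2) = 17/108
  weight(Z=3) = 13/216
  weight(Z=4) = 25/216
Total weight = 17/108 + 13/216 + 25/216 = 1/3
P(Z=2 | obs) = 17/108 / 1/3 = 17/36
P(Z=3 | obs) = 13/216 / 1/3 = 13/72
P(Z=4 | obs) = 25/216 / 1/3 = 25/72

P(Z=2) = 17/36, P(Z=3) = 13/72, P(Z=4) = 25/72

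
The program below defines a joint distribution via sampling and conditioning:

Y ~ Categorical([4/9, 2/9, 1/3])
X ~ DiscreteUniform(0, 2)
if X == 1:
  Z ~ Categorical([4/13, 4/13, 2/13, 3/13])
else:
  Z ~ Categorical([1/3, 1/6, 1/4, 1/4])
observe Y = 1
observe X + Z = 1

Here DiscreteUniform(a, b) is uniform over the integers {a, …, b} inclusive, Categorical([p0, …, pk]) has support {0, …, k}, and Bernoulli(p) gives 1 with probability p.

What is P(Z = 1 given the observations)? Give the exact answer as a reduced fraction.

P(Z = 1 | obs) = 13/37

Enumerate traces; 2 have nonzero weight after conditioning:
  (Y=1, X=0, Z=1) weight 1/81
  (Y=1, X=1, Z=0) weight 8/351
Group by Z:
  weight(Z=0) = 8/351
  weight(Z=1) = 1/81
Total weight = 8/351 + 1/81 = 37/1053
P(Z=0 | obs) = 8/351 / 37/1053 = 24/37
P(Z=1 | obs) = 1/81 / 37/1053 = 13/37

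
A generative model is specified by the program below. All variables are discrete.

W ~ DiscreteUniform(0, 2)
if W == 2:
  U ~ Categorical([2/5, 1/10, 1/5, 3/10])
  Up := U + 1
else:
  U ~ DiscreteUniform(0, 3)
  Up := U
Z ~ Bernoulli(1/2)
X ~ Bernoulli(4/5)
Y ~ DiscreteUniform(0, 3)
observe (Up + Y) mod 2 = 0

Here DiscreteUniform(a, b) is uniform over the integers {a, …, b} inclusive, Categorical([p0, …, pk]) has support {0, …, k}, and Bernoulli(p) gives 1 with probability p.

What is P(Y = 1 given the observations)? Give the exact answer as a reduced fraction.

Enumerate traces; 96 have nonzero weight after conditioning:
  (W=0, U=0, Z=0, X=0, Y=0) weight 1/480
  (W=0, U=0, Z=0, X=0, Y=2) weight 1/480
  (W=0, U=0, Z=0, X=1, Y=0) weight 1/120
  (W=0, U=0, Z=0, X=1, Y=2) weight 1/120
  (W=0, U=0, Z=1, X=0, Y=0) weight 1/480
  (W=0, U=0, Z=1, X=0, Y=2) weight 1/480
  (W=0, U=0, Z=1, X=1, Y=0) weight 1/120
  (W=0, U=0, Z=1, X=1, Y=2) weight 1/120
  (W=0, U=1, Z=0, X=0, Y=1) weight 1/480
  (W=0, U=1, Z=0, X=0, Y=3) weight 1/480
  … 86 more
Group by Y:
  weight(Y=0) = 7/60
  weight(Y=1) = 2/15
  weight(Y=2) = 7/60
  weight(Y=3) = 2/15
Total weight = 7/60 + 2/15 + 7/60 + 2/15 = 1/2
P(Y=0 | obs) = 7/60 / 1/2 = 7/30
P(Y=1 | obs) = 2/15 / 1/2 = 4/15
P(Y=2 | obs) = 7/60 / 1/2 = 7/30
P(Y=3 | obs) = 2/15 / 1/2 = 4/15

P(Y = 1 | obs) = 4/15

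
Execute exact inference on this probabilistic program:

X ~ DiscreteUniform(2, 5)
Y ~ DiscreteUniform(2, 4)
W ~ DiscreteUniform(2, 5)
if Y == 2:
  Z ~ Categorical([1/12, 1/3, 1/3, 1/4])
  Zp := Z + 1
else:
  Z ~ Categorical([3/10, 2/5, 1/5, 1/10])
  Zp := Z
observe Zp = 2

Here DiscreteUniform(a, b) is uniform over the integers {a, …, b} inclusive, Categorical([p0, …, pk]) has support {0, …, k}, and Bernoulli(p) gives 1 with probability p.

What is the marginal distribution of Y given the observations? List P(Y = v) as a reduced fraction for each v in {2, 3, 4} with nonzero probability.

P(Y=2) = 5/11, P(Y=3) = 3/11, P(Y=4) = 3/11

Enumerate traces; 48 have nonzero weight after conditioning:
  (X=2, Y=2, W=2, Z=1) weight 1/144
  (X=2, Y=2, W=3, Z=1) weight 1/144
  (X=2, Y=2, W=4, Z=1) weight 1/144
  (X=2, Y=2, W=5, Z=1) weight 1/144
  (X=2, Y=3, W=2, Z=2) weight 1/240
  (X=2, Y=3, W=3, Z=2) weight 1/240
  (X=2, Y=3, W=4, Z=2) weight 1/240
  (X=2, Y=3, W=5, Z=2) weight 1/240
  (X=2, Y=4, W=2, Z=2) weight 1/240
  … 39 more
Group by Y:
  weight(Y=2) = 1/9
  weight(Y=3) = 1/15
  weight(Y=4) = 1/15
Total weight = 1/9 + 1/15 + 1/15 = 11/45
P(Y=2 | obs) = 1/9 / 11/45 = 5/11
P(Y=3 | obs) = 1/15 / 11/45 = 3/11
P(Y=4 | obs) = 1/15 / 11/45 = 3/11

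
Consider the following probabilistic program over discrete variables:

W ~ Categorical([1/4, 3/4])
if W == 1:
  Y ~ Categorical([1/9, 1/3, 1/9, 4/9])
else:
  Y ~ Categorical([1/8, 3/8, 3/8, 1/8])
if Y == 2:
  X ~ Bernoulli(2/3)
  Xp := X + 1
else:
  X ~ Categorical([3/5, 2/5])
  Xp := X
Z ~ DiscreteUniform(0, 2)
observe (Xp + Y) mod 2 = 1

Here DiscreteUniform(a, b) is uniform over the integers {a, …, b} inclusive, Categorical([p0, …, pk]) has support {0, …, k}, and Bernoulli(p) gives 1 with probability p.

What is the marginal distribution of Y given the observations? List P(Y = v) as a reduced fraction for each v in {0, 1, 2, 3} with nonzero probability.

Enumerate traces; 24 have nonzero weight after conditioning:
  (W=0, Y=0, X=1, Z=0) weight 1/240
  (W=0, Y=0, X=1, Z=1) weight 1/240
  (W=0, Y=0, X=1, Z=2) weight 1/240
  (W=0, Y=1, X=0, Z=0) weight 3/160
  (W=0, Y=1, X=0, Z=1) weight 3/160
  (W=0, Y=1, X=0, Z=2) weight 3/160
  (W=0, Y=2, X=0, Z=0) weight 1/96
  (W=0, Y=2, X=0, Z=1) weight 1/96
  (W=0, Y=3, X=0, Z=0) weight 1/160
  … 15 more
Group by Y:
  weight(Y=0) = 11/240
  weight(Y=1) = 33/160
  weight(Y=2) = 17/288
  weight(Y=3) = 7/32
Total weight = 11/240 + 33/160 + 17/288 + 7/32 = 763/1440
P(Y=0 | obs) = 11/240 / 763/1440 = 66/763
P(Y=1 | obs) = 33/160 / 763/1440 = 297/763
P(Y=2 | obs) = 17/288 / 763/1440 = 85/763
P(Y=3 | obs) = 7/32 / 763/1440 = 45/109

P(Y=0) = 66/763, P(Y=1) = 297/763, P(Y=2) = 85/763, P(Y=3) = 45/109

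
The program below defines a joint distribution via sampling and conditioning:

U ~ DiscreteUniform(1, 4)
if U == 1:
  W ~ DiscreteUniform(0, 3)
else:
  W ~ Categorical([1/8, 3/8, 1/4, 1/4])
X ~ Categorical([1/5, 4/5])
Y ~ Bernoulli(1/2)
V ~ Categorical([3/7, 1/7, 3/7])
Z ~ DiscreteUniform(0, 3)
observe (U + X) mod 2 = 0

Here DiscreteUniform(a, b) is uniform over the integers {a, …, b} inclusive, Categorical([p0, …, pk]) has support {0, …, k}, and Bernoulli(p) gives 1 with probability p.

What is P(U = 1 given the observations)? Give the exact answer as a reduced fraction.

P(U = 1 | obs) = 2/5

Enumerate traces; 384 have nonzero weight after conditioning:
  (U=1, W=0, X=1, Y=0, V=0, Z=0) weight 3/1120
  (U=1, W=0, X=1, Y=0, V=0, Z=1) weight 3/1120
  (U=1, W=0, X=1, Y=0, V=0, Z=2) weight 3/1120
  (U=1, W=0, X=1, Y=0, V=0, Z=3) weight 3/1120
  (U=1, W=0, X=1, Y=0, V=1, Z=0) weight 1/1120
  (U=1, W=0, X=1, Y=0, V=1, Z=1) weight 1/1120
  (U=1, W=0, X=1, Y=0, V=1, Z=2) weight 1/1120
  (U=1, W=0, X=1, Y=0, V=1, Z=3) weight 1/1120
  (U=2, W=0, X=0, Y=0, V=0, Z=0) weight 3/8960
  (U=3, W=0, X=1, Y=0, V=0, Z=0) weight 3/2240
  … 374 more
Group by U:
  weight(U=1) = 1/5
  weight(U=2) = 1/20
  weight(U=3) = 1/5
  weight(U=4) = 1/20
Total weight = 1/5 + 1/20 + 1/5 + 1/20 = 1/2
P(U=1 | obs) = 1/5 / 1/2 = 2/5
P(U=2 | obs) = 1/20 / 1/2 = 1/10
P(U=3 | obs) = 1/5 / 1/2 = 2/5
P(U=4 | obs) = 1/20 / 1/2 = 1/10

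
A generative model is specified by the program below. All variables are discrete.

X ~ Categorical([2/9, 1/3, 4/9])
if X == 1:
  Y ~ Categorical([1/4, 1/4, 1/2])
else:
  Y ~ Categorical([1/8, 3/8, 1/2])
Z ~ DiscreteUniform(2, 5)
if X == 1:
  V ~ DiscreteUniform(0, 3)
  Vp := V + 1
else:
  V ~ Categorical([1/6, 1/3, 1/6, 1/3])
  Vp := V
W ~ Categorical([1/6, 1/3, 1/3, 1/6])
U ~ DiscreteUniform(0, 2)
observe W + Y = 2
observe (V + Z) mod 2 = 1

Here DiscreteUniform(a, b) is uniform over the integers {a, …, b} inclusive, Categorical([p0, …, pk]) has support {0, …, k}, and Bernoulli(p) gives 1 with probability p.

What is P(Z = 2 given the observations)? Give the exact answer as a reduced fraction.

P(Z = 2 | obs) = 11/36

Enumerate traces; 216 have nonzero weight after conditioning:
  (X=0, Y=0, Z=2, V=1, W=2, U=0) weight 1/3888
  (X=0, Y=0, Z=2, V=1, W=2, U=1) weight 1/3888
  (X=0, Y=0, Z=2, V=1, W=2, U=2) weight 1/3888
  (X=0, Y=0, Z=2, V=3, W=2, U=0) weight 1/3888
  (X=0, Y=0, Z=2, V=3, W=2, U=1) weight 1/3888
  (X=0, Y=0, Z=2, V=3, W=2, U=2) weight 1/3888
  (X=0, Y=0, Z=3, V=0, W=2, U=0) weight 1/7776
  (X=0, Y=0, Z=3, V=0, W=2, U=1) weight 1/7776
  (X=0, Y=0, Z=4, V=1, W=2, U=0) weight 1/3888
  (X=0, Y=0, Z=5, V=0, W=2, U=0) weight 1/7776
  … 206 more
Group by Z:
  weight(Z=2) = 11/288
  weight(Z=3) = 7/288
  weight(Z=4) = 11/288
  weight(Z=5) = 7/288
Total weight = 11/288 + 7/288 + 11/288 + 7/288 = 1/8
P(Z=2 | obs) = 11/288 / 1/8 = 11/36
P(Z=3 | obs) = 7/288 / 1/8 = 7/36
P(Z=4 | obs) = 11/288 / 1/8 = 11/36
P(Z=5 | obs) = 7/288 / 1/8 = 7/36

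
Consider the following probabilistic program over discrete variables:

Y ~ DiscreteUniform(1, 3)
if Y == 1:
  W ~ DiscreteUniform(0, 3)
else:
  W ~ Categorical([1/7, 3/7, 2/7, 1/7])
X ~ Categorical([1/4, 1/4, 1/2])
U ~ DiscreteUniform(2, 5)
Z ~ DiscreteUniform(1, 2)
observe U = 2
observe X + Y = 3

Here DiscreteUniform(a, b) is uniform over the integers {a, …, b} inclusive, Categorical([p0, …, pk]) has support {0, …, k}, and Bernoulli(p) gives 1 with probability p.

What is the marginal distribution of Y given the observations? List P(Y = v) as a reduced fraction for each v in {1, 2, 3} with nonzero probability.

P(Y=1) = 1/2, P(Y=2) = 1/4, P(Y=3) = 1/4

Enumerate traces; 24 have nonzero weight after conditioning:
  (Y=1, W=0, X=2, U=2, Z=1) weight 1/192
  (Y=1, W=0, X=2, U=2, Z=2) weight 1/192
  (Y=1, W=1, X=2, U=2, Z=1) weight 1/192
  (Y=1, W=1, X=2, U=2, Z=2) weight 1/192
  (Y=1, W=2, X=2, U=2, Z=1) weight 1/192
  (Y=1, W=2, X=2, U=2, Z=2) weight 1/192
  (Y=1, W=3, X=2, U=2, Z=1) weight 1/192
  (Y=1, W=3, X=2, U=2, Z=2) weight 1/192
  (Y=2, W=0, X=1, U=2, Z=1) weight 1/672
  (Y=3, W=0, X=0, U=2, Z=1) weight 1/672
  … 14 more
Group by Y:
  weight(Y=1) = 1/24
  weight(Y=2) = 1/48
  weight(Y=3) = 1/48
Total weight = 1/24 + 1/48 + 1/48 = 1/12
P(Y=1 | obs) = 1/24 / 1/12 = 1/2
P(Y=2 | obs) = 1/48 / 1/12 = 1/4
P(Y=3 | obs) = 1/48 / 1/12 = 1/4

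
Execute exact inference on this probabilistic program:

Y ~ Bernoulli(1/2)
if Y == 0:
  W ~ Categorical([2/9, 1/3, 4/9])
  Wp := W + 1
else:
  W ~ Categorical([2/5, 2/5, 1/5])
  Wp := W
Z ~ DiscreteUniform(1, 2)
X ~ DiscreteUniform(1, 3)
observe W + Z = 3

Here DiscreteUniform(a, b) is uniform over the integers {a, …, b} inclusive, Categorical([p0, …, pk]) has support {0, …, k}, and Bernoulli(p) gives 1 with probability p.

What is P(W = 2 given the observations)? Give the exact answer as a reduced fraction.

Enumerate traces; 12 have nonzero weight after conditioning:
  (Y=0, W=1, Z=2, X=1) weight 1/36
  (Y=0, W=1, Z=2, X=2) weight 1/36
  (Y=0, W=1, Z=2, X=3) weight 1/36
  (Y=0, W=2, Z=1, X=1) weight 1/27
  (Y=0, W=2, Z=1, X=2) weight 1/27
  (Y=0, W=2, Z=1, X=3) weight 1/27
  (Y=1, W=1, Z=2, X=1) weight 1/30
  (Y=1, W=1, Z=2, X=2) weight 1/30
  … 4 more
Group by W:
  weight(W=1) = 11/60
  weight(W=2) = 29/180
Total weight = 11/60 + 29/180 = 31/90
P(W=1 | obs) = 11/60 / 31/90 = 33/62
P(W=2 | obs) = 29/180 / 31/90 = 29/62

P(W = 2 | obs) = 29/62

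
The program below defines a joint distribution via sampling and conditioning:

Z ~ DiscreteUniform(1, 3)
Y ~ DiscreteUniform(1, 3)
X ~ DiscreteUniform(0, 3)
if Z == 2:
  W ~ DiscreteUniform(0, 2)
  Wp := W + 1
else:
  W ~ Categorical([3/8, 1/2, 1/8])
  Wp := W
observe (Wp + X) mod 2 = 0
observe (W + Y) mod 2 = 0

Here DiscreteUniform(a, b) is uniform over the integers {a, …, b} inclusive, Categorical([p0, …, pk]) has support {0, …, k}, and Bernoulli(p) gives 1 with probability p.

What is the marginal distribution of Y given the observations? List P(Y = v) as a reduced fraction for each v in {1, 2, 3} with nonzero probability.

Enumerate traces; 24 have nonzero weight after conditioning:
  (Z=1, Y=1, X=1, W=1) weight 1/72
  (Z=1, Y=1, X=3, W=1) weight 1/72
  (Z=1, Y=2, X=0, W=0) weight 1/96
  (Z=1, Y=2, X=0, W=2) weight 1/288
  (Z=1, Y=2, X=2, W=0) weight 1/96
  (Z=1, Y=2, X=2, W=2) weight 1/288
  (Z=1, Y=3, X=1, W=1) weight 1/72
  (Z=1, Y=3, X=3, W=1) weight 1/72
  … 16 more
Group by Y:
  weight(Y=1) = 2/27
  weight(Y=2) = 5/54
  weight(Y=3) = 2/27
Total weight = 2/27 + 5/54 + 2/27 = 13/54
P(Y=1 | obs) = 2/27 / 13/54 = 4/13
P(Y=2 | obs) = 5/54 / 13/54 = 5/13
P(Y=3 | obs) = 2/27 / 13/54 = 4/13

P(Y=1) = 4/13, P(Y=2) = 5/13, P(Y=3) = 4/13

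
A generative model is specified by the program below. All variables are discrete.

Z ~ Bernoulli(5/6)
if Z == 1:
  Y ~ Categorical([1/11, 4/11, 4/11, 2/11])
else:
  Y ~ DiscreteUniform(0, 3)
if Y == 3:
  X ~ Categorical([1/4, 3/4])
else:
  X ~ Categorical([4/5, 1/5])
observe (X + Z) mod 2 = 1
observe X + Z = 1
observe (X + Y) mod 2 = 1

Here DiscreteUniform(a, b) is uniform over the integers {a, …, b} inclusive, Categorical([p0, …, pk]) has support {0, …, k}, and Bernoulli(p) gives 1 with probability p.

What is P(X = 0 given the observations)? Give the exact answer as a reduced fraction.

Enumerate traces; 4 have nonzero weight after conditioning:
  (Z=0, Y=0, X=1) weight 1/120
  (Z=0, Y=2, X=1) weight 1/120
  (Z=1, Y=1, X=0) weight 8/33
  (Z=1, Y=3, X=0) weight 5/132
Group by X:
  weight(X=0) = 37/132
  weight(X=1) = 1/60
Total weight = 37/132 + 1/60 = 49/165
P(X=0 | obs) = 37/132 / 49/165 = 185/196
P(X=1 | obs) = 1/60 / 49/165 = 11/196

P(X = 0 | obs) = 185/196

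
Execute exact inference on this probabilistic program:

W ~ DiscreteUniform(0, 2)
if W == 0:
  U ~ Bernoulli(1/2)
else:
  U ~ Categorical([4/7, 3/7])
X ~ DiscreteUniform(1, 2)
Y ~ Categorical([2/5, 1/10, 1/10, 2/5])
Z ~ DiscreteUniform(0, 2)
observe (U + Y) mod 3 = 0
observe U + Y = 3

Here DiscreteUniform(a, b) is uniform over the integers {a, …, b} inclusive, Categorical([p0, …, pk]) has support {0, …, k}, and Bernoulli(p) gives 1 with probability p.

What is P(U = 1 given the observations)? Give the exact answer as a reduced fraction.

P(U = 1 | obs) = 19/111

Enumerate traces; 36 have nonzero weight after conditioning:
  (W=0, U=0, X=1, Y=3, Z=0) weight 1/90
  (W=0, U=0, X=1, Y=3, Z=1) weight 1/90
  (W=0, U=0, X=1, Y=3, Z=2) weight 1/90
  (W=0, U=0, X=2, Y=3, Z=0) weight 1/90
  (W=0, U=0, X=2, Y=3, Z=1) weight 1/90
  (W=0, U=0, X=2, Y=3, Z=2) weight 1/90
  (W=0, U=1, X=1, Y=2, Z=0) weight 1/360
  (W=0, U=1, X=1, Y=2, Z=1) weight 1/360
  … 28 more
Group by U:
  weight(U=0) = 23/105
  weight(U=1) = 19/420
Total weight = 23/105 + 19/420 = 37/140
P(U=0 | obs) = 23/105 / 37/140 = 92/111
P(U=1 | obs) = 19/420 / 37/140 = 19/111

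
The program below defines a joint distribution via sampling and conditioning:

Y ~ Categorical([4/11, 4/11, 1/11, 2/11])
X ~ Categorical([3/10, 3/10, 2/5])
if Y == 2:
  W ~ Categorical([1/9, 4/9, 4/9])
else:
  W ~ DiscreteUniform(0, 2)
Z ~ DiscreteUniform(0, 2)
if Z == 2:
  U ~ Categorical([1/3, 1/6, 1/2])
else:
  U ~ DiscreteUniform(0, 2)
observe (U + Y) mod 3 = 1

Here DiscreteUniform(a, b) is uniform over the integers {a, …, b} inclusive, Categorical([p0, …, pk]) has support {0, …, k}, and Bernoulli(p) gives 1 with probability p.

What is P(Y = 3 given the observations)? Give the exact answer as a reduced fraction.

P(Y = 3 | obs) = 10/61

Enumerate traces; 108 have nonzero weight after conditioning:
  (Y=0, X=0, W=0, Z=0, U=1) weight 2/495
  (Y=0, X=0, W=0, Z=1, U=1) weight 2/495
  (Y=0, X=0, W=0, Z=2, U=1) weight 1/495
  (Y=0, X=0, W=1, Z=0, U=1) weight 2/495
  (Y=0, X=0, W=1, Z=1, U=1) weight 2/495
  (Y=0, X=0, W=1, Z=2, U=1) weight 1/495
  (Y=0, X=0, W=2, Z=0, U=1) weight 2/495
  (Y=0, X=0, W=2, Z=1, U=1) weight 2/495
  (Y=1, X=0, W=0, Z=0, U=0) weight 2/495
  (Y=2, X=0, W=0, Z=0, U=2) weight 1/2970
  … 98 more
Group by Y:
  weight(Y=0) = 10/99
  weight(Y=1) = 4/33
  weight(Y=2) = 7/198
  weight(Y=3) = 5/99
Total weight = 10/99 + 4/33 + 7/198 + 5/99 = 61/198
P(Y=0 | obs) = 10/99 / 61/198 = 20/61
P(Y=1 | obs) = 4/33 / 61/198 = 24/61
P(Y=2 | obs) = 7/198 / 61/198 = 7/61
P(Y=3 | obs) = 5/99 / 61/198 = 10/61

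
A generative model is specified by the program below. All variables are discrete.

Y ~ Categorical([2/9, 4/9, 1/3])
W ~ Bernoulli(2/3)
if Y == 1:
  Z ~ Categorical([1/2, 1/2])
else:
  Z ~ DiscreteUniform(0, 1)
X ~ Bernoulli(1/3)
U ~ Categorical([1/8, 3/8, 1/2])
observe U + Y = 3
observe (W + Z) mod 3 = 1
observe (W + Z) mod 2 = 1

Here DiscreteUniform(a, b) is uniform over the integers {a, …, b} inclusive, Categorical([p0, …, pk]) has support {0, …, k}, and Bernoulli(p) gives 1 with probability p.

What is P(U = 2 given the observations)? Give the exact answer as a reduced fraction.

Enumerate traces; 8 have nonzero weight after conditioning:
  (Y=1, W=0, Z=1, X=0, U=2) weight 2/81
  (Y=1, W=0, Z=1, X=1, U=2) weight 1/81
  (Y=1, W=1, Z=0, X=0, U=2) weight 4/81
  (Y=1, W=1, Z=0, X=1, U=2) weight 2/81
  (Y=2, W=0, Z=1, X=0, U=1) weight 1/72
  (Y=2, W=0, Z=1, X=1, U=1) weight 1/144
  (Y=2, W=1, Z=0, X=0, U=1) weight 1/36
  (Y=2, W=1, Z=0, X=1, U=1) weight 1/72
Group by U:
  weight(U=1) = 1/16
  weight(U=2) = 1/9
Total weight = 1/16 + 1/9 = 25/144
P(U=1 | obs) = 1/16 / 25/144 = 9/25
P(U=2 | obs) = 1/9 / 25/144 = 16/25

P(U = 2 | obs) = 16/25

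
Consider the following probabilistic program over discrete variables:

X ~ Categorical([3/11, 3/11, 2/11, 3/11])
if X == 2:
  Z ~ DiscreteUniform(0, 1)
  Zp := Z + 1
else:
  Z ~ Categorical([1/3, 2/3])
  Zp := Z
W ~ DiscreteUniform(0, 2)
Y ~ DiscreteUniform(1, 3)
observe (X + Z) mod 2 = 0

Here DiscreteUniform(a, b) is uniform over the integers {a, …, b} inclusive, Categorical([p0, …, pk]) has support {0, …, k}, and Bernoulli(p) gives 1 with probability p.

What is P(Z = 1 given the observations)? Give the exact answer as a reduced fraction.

Enumerate traces; 36 have nonzero weight after conditioning:
  (X=0, Z=0, W=0, Y=1) weight 1/99
  (X=0, Z=0, W=0, Y=2) weight 1/99
  (X=0, Z=0, W=0, Y=3) weight 1/99
  (X=0, Z=0, W=1, Y=1) weight 1/99
  (X=0, Z=0, W=1, Y=2) weight 1/99
  (X=0, Z=0, W=1, Y=3) weight 1/99
  (X=0, Z=0, W=2, Y=1) weight 1/99
  (X=0, Z=0, W=2, Y=2) weight 1/99
  (X=1, Z=1, W=0, Y=1) weight 2/99
  … 27 more
Group by Z:
  weight(Z=0) = 2/11
  weight(Z=1) = 4/11
Total weight = 2/11 + 4/11 = 6/11
P(Z=0 | obs) = 2/11 / 6/11 = 1/3
P(Z=1 | obs) = 4/11 / 6/11 = 2/3

P(Z = 1 | obs) = 2/3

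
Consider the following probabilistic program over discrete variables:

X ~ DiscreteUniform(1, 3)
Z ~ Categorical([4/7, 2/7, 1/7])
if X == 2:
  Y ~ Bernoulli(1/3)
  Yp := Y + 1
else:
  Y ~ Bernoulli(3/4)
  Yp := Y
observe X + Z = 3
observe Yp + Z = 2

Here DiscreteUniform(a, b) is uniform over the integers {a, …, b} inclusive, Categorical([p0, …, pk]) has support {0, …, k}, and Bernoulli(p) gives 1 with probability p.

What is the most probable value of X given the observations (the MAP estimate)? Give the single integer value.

Enumerate traces; 2 have nonzero weight after conditioning:
  (X=1, Z=2, Y=0) weight 1/84
  (X=2, Z=1, Y=0) weight 4/63
Group by X:
  weight(X=1) = 1/84
  weight(X=2) = 4/63
Total weight = 1/84 + 4/63 = 19/252
P(X=1 | obs) = 1/84 / 19/252 = 3/19
P(X=2 | obs) = 4/63 / 19/252 = 16/19
argmax = 2

argmax_v P(X = v | obs) = 2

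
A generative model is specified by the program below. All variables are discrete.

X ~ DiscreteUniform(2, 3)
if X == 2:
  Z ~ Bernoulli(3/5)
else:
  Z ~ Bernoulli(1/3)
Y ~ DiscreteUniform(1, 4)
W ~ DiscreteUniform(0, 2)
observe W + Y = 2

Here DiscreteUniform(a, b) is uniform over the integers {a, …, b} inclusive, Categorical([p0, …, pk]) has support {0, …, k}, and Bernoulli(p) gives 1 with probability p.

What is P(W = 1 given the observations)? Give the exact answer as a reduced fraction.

P(W = 1 | obs) = 1/2

Enumerate traces; 8 have nonzero weight after conditioning:
  (X=2, Z=0, Y=1, W=1) weight 1/60
  (X=2, Z=0, Y=2, W=0) weight 1/60
  (X=2, Z=1, Y=1, W=1) weight 1/40
  (X=2, Z=1, Y=2, W=0) weight 1/40
  (X=3, Z=0, Y=1, W=1) weight 1/36
  (X=3, Z=0, Y=2, W=0) weight 1/36
  (X=3, Z=1, Y=1, W=1) weight 1/72
  (X=3, Z=1, Y=2, W=0) weight 1/72
Group by W:
  weight(W=0) = 1/12
  weight(W=1) = 1/12
Total weight = 1/12 + 1/12 = 1/6
P(W=0 | obs) = 1/12 / 1/6 = 1/2
P(W=1 | obs) = 1/12 / 1/6 = 1/2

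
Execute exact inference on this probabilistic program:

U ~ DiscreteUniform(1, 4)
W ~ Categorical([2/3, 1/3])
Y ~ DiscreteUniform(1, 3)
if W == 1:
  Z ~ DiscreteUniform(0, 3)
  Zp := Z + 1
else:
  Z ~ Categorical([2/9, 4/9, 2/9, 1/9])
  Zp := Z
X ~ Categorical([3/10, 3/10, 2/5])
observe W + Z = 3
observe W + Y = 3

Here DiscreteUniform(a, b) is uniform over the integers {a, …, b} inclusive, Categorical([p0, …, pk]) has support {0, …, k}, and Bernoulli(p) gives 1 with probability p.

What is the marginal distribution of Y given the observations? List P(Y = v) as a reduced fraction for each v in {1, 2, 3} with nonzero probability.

P(Y=2) = 9/17, P(Y=3) = 8/17

Enumerate traces; 24 have nonzero weight after conditioning:
  (U=1, W=0, Y=3, Z=3, X=0) weight 1/540
  (U=1, W=0, Y=3, Z=3, X=1) weight 1/540
  (U=1, W=0, Y=3, Z=3, X=2) weight 1/405
  (U=1, W=1, Y=2, Z=2, X=0) weight 1/480
  (U=1, W=1, Y=2, Z=2, X=1) weight 1/480
  (U=1, W=1, Y=2, Z=2, X=2) weight 1/360
  (U=2, W=0, Y=3, Z=3, X=0) weight 1/540
  (U=2, W=0, Y=3, Z=3, X=1) weight 1/540
  … 16 more
Group by Y:
  weight(Y=2) = 1/36
  weight(Y=3) = 2/81
Total weight = 1/36 + 2/81 = 17/324
P(Y=2 | obs) = 1/36 / 17/324 = 9/17
P(Y=3 | obs) = 2/81 / 17/324 = 8/17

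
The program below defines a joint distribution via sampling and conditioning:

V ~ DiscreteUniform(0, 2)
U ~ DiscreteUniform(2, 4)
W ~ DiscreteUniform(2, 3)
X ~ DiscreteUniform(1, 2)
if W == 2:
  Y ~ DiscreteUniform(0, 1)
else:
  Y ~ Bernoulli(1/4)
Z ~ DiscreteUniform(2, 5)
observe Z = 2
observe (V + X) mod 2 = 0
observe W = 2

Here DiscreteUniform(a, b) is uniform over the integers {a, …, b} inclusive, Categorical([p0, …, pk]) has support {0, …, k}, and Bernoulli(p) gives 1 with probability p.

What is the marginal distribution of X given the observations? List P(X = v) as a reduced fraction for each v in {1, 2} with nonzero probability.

Enumerate traces; 18 have nonzero weight after conditioning:
  (V=0, U=2, W=2, X=2, Y=0, Z=2) weight 1/288
  (V=0, U=2, W=2, X=2, Y=1, Z=2) weight 1/288
  (V=0, U=3, W=2, X=2, Y=0, Z=2) weight 1/288
  (V=0, U=3, W=2, X=2, Y=1, Z=2) weight 1/288
  (V=0, U=4, W=2, X=2, Y=0, Z=2) weight 1/288
  (V=0, U=4, W=2, X=2, Y=1, Z=2) weight 1/288
  (V=1, U=2, W=2, X=1, Y=0, Z=2) weight 1/288
  (V=1, U=2, W=2, X=1, Y=1, Z=2) weight 1/288
  … 10 more
Group by X:
  weight(X=1) = 1/48
  weight(X=2) = 1/24
Total weight = 1/48 + 1/24 = 1/16
P(X=1 | obs) = 1/48 / 1/16 = 1/3
P(X=2 | obs) = 1/24 / 1/16 = 2/3

P(X=1) = 1/3, P(X=2) = 2/3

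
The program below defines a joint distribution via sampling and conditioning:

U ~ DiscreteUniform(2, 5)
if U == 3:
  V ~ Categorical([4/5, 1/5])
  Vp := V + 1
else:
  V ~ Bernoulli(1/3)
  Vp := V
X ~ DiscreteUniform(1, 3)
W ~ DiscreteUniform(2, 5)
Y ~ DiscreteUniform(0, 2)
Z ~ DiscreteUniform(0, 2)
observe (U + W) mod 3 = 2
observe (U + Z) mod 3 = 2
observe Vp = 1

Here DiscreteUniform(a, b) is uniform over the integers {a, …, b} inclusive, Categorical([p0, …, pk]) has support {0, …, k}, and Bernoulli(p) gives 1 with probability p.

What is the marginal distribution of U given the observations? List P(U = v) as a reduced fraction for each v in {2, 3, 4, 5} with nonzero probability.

P(U=2) = 5/39, P(U=3) = 8/13, P(U=4) = 5/39, P(U=5) = 5/39

Enumerate traces; 45 have nonzero weight after conditioning:
  (U=2, V=1, X=1, W=3, Y=0, Z=0) weight 1/1296
  (U=2, V=1, X=1, W=3, Y=1, Z=0) weight 1/1296
  (U=2, V=1, X=1, W=3, Y=2, Z=0) weight 1/1296
  (U=2, V=1, X=2, W=3, Y=0, Z=0) weight 1/1296
  (U=2, V=1, X=2, W=3, Y=1, Z=0) weight 1/1296
  (U=2, V=1, X=2, W=3, Y=2, Z=0) weight 1/1296
  (U=2, V=1, X=3, W=3, Y=0, Z=0) weight 1/1296
  (U=2, V=1, X=3, W=3, Y=1, Z=0) weight 1/1296
  (U=3, V=0, X=1, W=2, Y=0, Z=2) weight 1/540
  (U=4, V=1, X=1, W=4, Y=0, Z=1) weight 1/1296
  … 35 more
Group by U:
  weight(U=2) = 1/144
  weight(U=3) = 1/30
  weight(U=4) = 1/144
  weight(U=5) = 1/144
Total weight = 1/144 + 1/30 + 1/144 + 1/144 = 13/240
P(U=2 | obs) = 1/144 / 13/240 = 5/39
P(U=3 | obs) = 1/30 / 13/240 = 8/13
P(U=4 | obs) = 1/144 / 13/240 = 5/39
P(U=5 | obs) = 1/144 / 13/240 = 5/39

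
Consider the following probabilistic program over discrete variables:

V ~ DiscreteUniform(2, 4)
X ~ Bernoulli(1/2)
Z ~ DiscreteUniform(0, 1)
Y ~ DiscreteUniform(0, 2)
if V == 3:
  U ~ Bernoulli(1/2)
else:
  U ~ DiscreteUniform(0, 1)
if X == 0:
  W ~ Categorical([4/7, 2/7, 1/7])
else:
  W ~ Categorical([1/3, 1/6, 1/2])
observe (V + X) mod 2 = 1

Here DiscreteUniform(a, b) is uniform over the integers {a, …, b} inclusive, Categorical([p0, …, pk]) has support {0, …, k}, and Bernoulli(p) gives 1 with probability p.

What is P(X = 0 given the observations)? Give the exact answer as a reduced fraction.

Enumerate traces; 108 have nonzero weight after conditioning:
  (V=2, X=1, Z=0, Y=0, U=0, W=0) weight 1/216
  (V=2, X=1, Z=0, Y=0, U=0, W=1) weight 1/432
  (V=2, X=1, Z=0, Y=0, U=0, W=2) weight 1/144
  (V=2, X=1, Z=0, Y=0, U=1, W=0) weight 1/216
  (V=2, X=1, Z=0, Y=0, U=1, W=1) weight 1/432
  (V=2, X=1, Z=0, Y=0, U=1, W=2) weight 1/144
  (V=2, X=1, Z=0, Y=1, U=0, W=0) weight 1/216
  (V=2, X=1, Z=0, Y=1, U=0, W=1) weight 1/432
  (V=3, X=0, Z=0, Y=0, U=0, W=0) weight 1/126
  … 99 more
Group by X:
  weight(X=0) = 1/6
  weight(X=1) = 1/3
Total weight = 1/6 + 1/3 = 1/2
P(X=0 | obs) = 1/6 / 1/2 = 1/3
P(X=1 | obs) = 1/3 / 1/2 = 2/3

P(X = 0 | obs) = 1/3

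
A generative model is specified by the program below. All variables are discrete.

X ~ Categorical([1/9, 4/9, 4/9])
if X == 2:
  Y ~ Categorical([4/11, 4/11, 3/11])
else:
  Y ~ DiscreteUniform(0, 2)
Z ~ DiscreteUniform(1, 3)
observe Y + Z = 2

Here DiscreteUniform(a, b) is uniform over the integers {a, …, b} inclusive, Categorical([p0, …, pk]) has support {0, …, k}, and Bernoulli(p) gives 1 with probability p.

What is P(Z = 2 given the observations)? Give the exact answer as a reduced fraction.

P(Z = 2 | obs) = 1/2

Enumerate traces; 6 have nonzero weight after conditioning:
  (X=0, Y=0, Z=2) weight 1/81
  (X=0, Y=1, Z=1) weight 1/81
  (X=1, Y=0, Z=2) weight 4/81
  (X=1, Y=1, Z=1) weight 4/81
  (X=2, Y=0, Z=2) weight 16/297
  (X=2, Y=1, Z=1) weight 16/297
Group by Z:
  weight(Z=1) = 103/891
  weight(Z=2) = 103/891
Total weight = 103/891 + 103/891 = 206/891
P(Z=1 | obs) = 103/891 / 206/891 = 1/2
P(Z=2 | obs) = 103/891 / 206/891 = 1/2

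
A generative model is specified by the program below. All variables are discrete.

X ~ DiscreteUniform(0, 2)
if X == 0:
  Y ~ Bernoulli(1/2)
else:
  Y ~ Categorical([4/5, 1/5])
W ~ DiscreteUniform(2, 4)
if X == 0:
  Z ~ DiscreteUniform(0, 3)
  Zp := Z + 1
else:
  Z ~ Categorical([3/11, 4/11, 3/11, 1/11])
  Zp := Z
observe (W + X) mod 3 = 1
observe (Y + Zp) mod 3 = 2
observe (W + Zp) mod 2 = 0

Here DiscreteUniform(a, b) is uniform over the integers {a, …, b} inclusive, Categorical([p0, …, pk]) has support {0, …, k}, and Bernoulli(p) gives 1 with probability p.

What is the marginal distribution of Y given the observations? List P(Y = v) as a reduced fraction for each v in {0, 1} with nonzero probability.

Enumerate traces; 4 have nonzero weight after conditioning:
  (X=0, Y=0, W=4, Z=1) weight 1/72
  (X=0, Y=1, W=4, Z=3) weight 1/72
  (X=1, Y=1, W=3, Z=1) weight 4/495
  (X=2, Y=0, W=2, Z=2) weight 4/165
Group by Y:
  weight(Y=0) = 151/3960
  weight(Y=1) = 29/1320
Total weight = 151/3960 + 29/1320 = 119/1980
P(Y=0 | obs) = 151/3960 / 119/1980 = 151/238
P(Y=1 | obs) = 29/1320 / 119/1980 = 87/238

P(Y=0) = 151/238, P(Y=1) = 87/238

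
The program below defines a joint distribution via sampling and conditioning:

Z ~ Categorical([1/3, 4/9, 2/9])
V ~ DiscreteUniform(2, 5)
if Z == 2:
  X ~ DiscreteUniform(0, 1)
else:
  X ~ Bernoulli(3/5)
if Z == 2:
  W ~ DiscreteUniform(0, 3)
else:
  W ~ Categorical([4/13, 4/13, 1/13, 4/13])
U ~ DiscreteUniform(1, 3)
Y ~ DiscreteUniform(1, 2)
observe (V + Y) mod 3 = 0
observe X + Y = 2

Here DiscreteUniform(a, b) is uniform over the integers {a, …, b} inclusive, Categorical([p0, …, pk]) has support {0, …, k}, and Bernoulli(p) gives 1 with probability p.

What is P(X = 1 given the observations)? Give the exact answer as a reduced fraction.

Enumerate traces; 108 have nonzero weight after conditioning:
  (Z=0, V=2, X=1, W=0, U=1, Y=1) weight 1/390
  (Z=0, V=2, X=1, W=0, U=2, Y=1) weight 1/390
  (Z=0, V=2, X=1, W=0, U=3, Y=1) weight 1/390
  (Z=0, V=2, X=1, W=1, U=1, Y=1) weight 1/390
  (Z=0, V=2, X=1, W=1, U=2, Y=1) weight 1/390
  (Z=0, V=2, X=1, W=1, U=3, Y=1) weight 1/390
  (Z=0, V=2, X=1, W=2, U=1, Y=1) weight 1/1560
  (Z=0, V=2, X=1, W=2, U=2, Y=1) weight 1/1560
  (Z=0, V=4, X=0, W=0, U=1, Y=2) weight 1/585
  … 99 more
Group by X:
  weight(X=0) = 19/360
  weight(X=1) = 13/90
Total weight = 19/360 + 13/90 = 71/360
P(X=0 | obs) = 19/360 / 71/360 = 19/71
P(X=1 | obs) = 13/90 / 71/360 = 52/71

P(X = 1 | obs) = 52/71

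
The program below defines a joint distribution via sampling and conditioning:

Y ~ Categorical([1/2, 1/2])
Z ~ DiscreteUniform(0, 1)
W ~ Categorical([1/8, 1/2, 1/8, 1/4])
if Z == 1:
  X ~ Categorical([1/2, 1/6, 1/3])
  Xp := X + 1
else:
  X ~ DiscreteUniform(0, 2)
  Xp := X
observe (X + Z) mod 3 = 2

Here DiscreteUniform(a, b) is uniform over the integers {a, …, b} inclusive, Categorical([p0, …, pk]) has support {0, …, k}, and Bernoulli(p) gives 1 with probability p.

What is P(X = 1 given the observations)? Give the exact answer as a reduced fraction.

Enumerate traces; 16 have nonzero weight after conditioning:
  (Y=0, Z=0, W=0, X=2) weight 1/96
  (Y=0, Z=0, W=1, X=2) weight 1/24
  (Y=0, Z=0, W=2, X=2) weight 1/96
  (Y=0, Z=0, W=3, X=2) weight 1/48
  (Y=0, Z=1, W=0, X=1) weight 1/192
  (Y=0, Z=1, W=1, X=1) weight 1/48
  (Y=0, Z=1, W=2, X=1) weight 1/192
  (Y=0, Z=1, W=3, X=1) weight 1/96
  … 8 more
Group by X:
  weight(X=1) = 1/12
  weight(X=2) = 1/6
Total weight = 1/12 + 1/6 = 1/4
P(X=1 | obs) = 1/12 / 1/4 = 1/3
P(X=2 | obs) = 1/6 / 1/4 = 2/3

P(X = 1 | obs) = 1/3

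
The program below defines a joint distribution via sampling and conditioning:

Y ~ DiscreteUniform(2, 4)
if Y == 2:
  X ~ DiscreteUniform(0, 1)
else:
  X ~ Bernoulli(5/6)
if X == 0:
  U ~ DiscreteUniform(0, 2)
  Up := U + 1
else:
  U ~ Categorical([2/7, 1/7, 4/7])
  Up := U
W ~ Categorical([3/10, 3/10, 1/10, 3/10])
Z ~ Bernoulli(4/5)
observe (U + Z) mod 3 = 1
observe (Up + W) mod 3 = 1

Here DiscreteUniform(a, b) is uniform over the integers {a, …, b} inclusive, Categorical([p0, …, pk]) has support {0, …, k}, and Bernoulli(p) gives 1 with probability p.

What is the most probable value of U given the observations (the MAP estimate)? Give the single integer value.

Enumerate traces; 18 have nonzero weight after conditioning:
  (Y=2, X=0, U=0, W=0, Z=1) weight 1/75
  (Y=2, X=0, U=0, W=3, Z=1) weight 1/75
  (Y=2, X=0, U=1, W=2, Z=0) weight 1/900
  (Y=2, X=1, U=0, W=1, Z=1) weight 2/175
  (Y=2, X=1, U=1, W=0, Z=0) weight 1/700
  (Y=2, X=1, U=1, W=3, Z=0) weight 1/700
  (Y=3, X=0, U=0, W=0, Z=1) weight 1/225
  (Y=3, X=0, U=0, W=3, Z=1) weight 1/225
  … 10 more
Group by U:
  weight(U=0) = 148/1575
  weight(U=1) = 269/18900
Total weight = 148/1575 + 269/18900 = 409/3780
P(U=0 | obs) = 148/1575 / 409/3780 = 1776/2045
P(U=1 | obs) = 269/18900 / 409/3780 = 269/2045
argmax = 0

argmax_v P(U = v | obs) = 0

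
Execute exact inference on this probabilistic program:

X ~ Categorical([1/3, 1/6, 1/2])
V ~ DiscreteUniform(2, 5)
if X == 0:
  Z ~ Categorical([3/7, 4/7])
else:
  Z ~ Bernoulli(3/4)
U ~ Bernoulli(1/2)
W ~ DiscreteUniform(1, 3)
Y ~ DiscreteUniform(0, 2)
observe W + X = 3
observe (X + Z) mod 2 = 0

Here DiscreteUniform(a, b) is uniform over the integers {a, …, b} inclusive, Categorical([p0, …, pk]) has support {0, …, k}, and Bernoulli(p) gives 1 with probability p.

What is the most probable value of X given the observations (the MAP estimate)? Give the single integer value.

argmax_v P(X = v | obs) = 0

Enumerate traces; 72 have nonzero weight after conditioning:
  (X=0, V=2, Z=0, U=0, W=3, Y=0) weight 1/504
  (X=0, V=2, Z=0, U=0, W=3, Y=1) weight 1/504
  (X=0, V=2, Z=0, U=0, W=3, Y=2) weight 1/504
  (X=0, V=2, Z=0, U=1, W=3, Y=0) weight 1/504
  (X=0, V=2, Z=0, U=1, W=3, Y=1) weight 1/504
  (X=0, V=2, Z=0, U=1, W=3, Y=2) weight 1/504
  (X=0, V=3, Z=0, U=0, W=3, Y=0) weight 1/504
  (X=0, V=3, Z=0, U=0, W=3, Y=1) weight 1/504
  (X=1, V=2, Z=1, U=0, W=2, Y=0) weight 1/576
  (X=2, V=2, Z=0, U=0, W=1, Y=0) weight 1/576
  … 62 more
Group by X:
  weight(X=0) = 1/21
  weight(X=1) = 1/24
  weight(X=2) = 1/24
Total weight = 1/21 + 1/24 + 1/24 = 11/84
P(X=0 | obs) = 1/21 / 11/84 = 4/11
P(X=1 | obs) = 1/24 / 11/84 = 7/22
P(X=2 | obs) = 1/24 / 11/84 = 7/22
argmax = 0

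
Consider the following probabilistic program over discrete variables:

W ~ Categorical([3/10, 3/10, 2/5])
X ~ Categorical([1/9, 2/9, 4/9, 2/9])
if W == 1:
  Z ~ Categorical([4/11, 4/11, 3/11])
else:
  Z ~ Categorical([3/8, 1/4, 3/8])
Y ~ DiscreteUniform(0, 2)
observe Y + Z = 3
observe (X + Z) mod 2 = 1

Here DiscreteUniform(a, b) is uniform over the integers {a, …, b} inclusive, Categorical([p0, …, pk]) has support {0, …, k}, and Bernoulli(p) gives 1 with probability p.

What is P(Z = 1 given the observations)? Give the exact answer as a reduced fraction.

Enumerate traces; 12 have nonzero weight after conditioning:
  (W=0, X=0, Z=1, Y=2) weight 1/360
  (W=0, X=1, Z=2, Y=1) weight 1/120
  (W=0, X=2, Z=1, Y=2) weight 1/90
  (W=0, X=3, Z=2, Y=1) weight 1/120
  (W=1, X=0, Z=1, Y=2) weight 2/495
  (W=1, X=1, Z=2, Y=1) weight 1/165
  (W=1, X=2, Z=1, Y=2) weight 8/495
  (W=1, X=3, Z=2, Y=1) weight 1/165
  … 4 more
Group by Z:
  weight(Z=1) = 125/2376
  weight(Z=2) = 101/1980
Total weight = 125/2376 + 101/1980 = 1231/11880
P(Z=1 | obs) = 125/2376 / 1231/11880 = 625/1231
P(Z=2 | obs) = 101/1980 / 1231/11880 = 606/1231

P(Z = 1 | obs) = 625/1231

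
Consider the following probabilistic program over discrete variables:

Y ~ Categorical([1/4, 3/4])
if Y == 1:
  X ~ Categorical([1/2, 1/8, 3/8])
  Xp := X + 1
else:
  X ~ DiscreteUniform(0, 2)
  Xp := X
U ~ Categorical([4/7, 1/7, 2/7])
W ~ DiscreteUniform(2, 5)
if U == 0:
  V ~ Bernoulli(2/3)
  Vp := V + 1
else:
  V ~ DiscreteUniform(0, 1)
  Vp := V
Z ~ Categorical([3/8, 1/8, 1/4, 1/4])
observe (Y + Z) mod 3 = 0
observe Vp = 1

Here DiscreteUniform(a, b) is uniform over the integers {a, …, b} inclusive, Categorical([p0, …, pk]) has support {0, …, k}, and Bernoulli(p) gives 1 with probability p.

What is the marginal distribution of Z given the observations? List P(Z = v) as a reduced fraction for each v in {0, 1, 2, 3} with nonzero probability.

Enumerate traces; 108 have nonzero weight after conditioning:
  (Y=0, X=0, U=0, W=2, V=0, Z=0) weight 1/672
  (Y=0, X=0, U=0, W=2, V=0, Z=3) weight 1/1008
  (Y=0, X=0, U=0, W=3, V=0, Z=0) weight 1/672
  (Y=0, X=0, U=0, W=3, V=0, Z=3) weight 1/1008
  (Y=0, X=0, U=0, W=4, V=0, Z=0) weight 1/672
  (Y=0, X=0, U=0, W=4, V=0, Z=3) weight 1/1008
  (Y=0, X=0, U=0, W=5, V=0, Z=0) weight 1/672
  (Y=0, X=0, U=0, W=5, V=0, Z=3) weight 1/1008
  (Y=1, X=0, U=0, W=2, V=0, Z=2) weight 1/224
  … 99 more
Group by Z:
  weight(Z=0) = 17/448
  weight(Z=2) = 17/224
  weight(Z=3) = 17/672
Total weight = 17/448 + 17/224 + 17/672 = 187/1344
P(Z=0 | obs) = 17/448 / 187/1344 = 3/11
P(Z=2 | obs) = 17/224 / 187/1344 = 6/11
P(Z=3 | obs) = 17/672 / 187/1344 = 2/11

P(Z=0) = 3/11, P(Z=2) = 6/11, P(Z=3) = 2/11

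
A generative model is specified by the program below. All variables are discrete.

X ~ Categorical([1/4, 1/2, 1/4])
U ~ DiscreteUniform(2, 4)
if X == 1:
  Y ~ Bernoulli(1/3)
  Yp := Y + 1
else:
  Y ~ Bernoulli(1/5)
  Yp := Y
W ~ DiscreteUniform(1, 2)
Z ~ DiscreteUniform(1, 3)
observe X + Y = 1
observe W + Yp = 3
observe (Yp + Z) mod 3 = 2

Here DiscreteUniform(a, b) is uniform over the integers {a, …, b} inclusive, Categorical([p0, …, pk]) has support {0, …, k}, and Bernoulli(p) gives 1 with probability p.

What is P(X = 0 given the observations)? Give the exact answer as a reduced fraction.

P(X = 0 | obs) = 3/23

Enumerate traces; 6 have nonzero weight after conditioning:
  (X=0, U=2, Y=1, W=2, Z=1) weight 1/360
  (X=0, U=3, Y=1, W=2, Z=1) weight 1/360
  (X=0, U=4, Y=1, W=2, Z=1) weight 1/360
  (X=1, U=2, Y=0, W=2, Z=1) weight 1/54
  (X=1, U=3, Y=0, W=2, Z=1) weight 1/54
  (X=1, U=4, Y=0, W=2, Z=1) weight 1/54
Group by X:
  weight(X=0) = 1/120
  weight(X=1) = 1/18
Total weight = 1/120 + 1/18 = 23/360
P(X=0 | obs) = 1/120 / 23/360 = 3/23
P(X=1 | obs) = 1/18 / 23/360 = 20/23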